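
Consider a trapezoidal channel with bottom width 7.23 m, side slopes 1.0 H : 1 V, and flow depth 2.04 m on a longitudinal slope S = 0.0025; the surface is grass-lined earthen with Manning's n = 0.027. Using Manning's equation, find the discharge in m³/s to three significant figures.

45.0 m³/s

A = (b + z·y)·y = (7.23 + 1.0×2.04)×2.04 = 18.91 m²
P = b + 2y√(1+z²) = 7.23 + 2×2.04×√(1+1.0²) = 13.00 m
R = A/P = 18.91/13.00 = 1.455 m
Q = (1/n)·A·R^(2/3)·S^(1/2) = (1/0.027) × 18.91 × 1.455^(2/3) × 0.0025^(1/2) = 44.96 m³/s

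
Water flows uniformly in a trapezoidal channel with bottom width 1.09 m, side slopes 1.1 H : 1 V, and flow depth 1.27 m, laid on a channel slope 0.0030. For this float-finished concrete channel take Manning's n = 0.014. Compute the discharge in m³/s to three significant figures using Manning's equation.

9.26 m³/s

A = (b + z·y)·y = (1.09 + 1.1×1.27)×1.27 = 3.158 m²
P = b + 2y√(1+z²) = 1.09 + 2×1.27×√(1+1.1²) = 4.866 m
R = A/P = 3.158/4.866 = 0.6491 m
Q = (1/n)·A·R^(2/3)·S^(1/2) = (1/0.014) × 3.158 × 0.6491^(2/3) × 0.0030^(1/2) = 9.264 m³/s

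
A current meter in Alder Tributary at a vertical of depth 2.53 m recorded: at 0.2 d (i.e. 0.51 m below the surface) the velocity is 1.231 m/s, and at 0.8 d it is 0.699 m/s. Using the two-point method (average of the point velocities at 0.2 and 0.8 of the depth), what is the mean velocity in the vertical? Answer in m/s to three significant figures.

0.965 m/s

v̄ = (1.231 + 0.699) / 2 = 0.9650 m/s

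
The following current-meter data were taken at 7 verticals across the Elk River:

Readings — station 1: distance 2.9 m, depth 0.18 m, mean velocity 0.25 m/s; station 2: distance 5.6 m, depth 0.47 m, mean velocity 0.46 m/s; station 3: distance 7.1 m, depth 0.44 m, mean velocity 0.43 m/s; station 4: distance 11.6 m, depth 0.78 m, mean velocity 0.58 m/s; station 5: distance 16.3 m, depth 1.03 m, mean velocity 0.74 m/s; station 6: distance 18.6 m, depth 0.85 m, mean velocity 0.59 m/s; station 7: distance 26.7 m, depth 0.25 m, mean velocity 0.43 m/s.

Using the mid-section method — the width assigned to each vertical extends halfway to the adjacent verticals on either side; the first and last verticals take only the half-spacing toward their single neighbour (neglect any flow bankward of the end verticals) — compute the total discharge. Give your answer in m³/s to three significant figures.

8.87 m³/s

w_1 = (5.6 − 2.9)/2 = 1.35 m; q_1 = 0.25 × 0.18 × 1.35 = 0.06075 m³/s
w_2 = (7.1 − 2.9)/2 = 2.1 m; q_2 = 0.46 × 0.47 × 2.1 = 0.4540 m³/s
w_3 = (11.6 − 5.6)/2 = 3 m; q_3 = 0.43 × 0.44 × 3 = 0.5676 m³/s
w_4 = (16.3 − 7.1)/2 = 4.6 m; q_4 = 0.58 × 0.78 × 4.6 = 2.081 m³/s
w_5 = (18.6 − 11.6)/2 = 3.5 m; q_5 = 0.74 × 1.03 × 3.5 = 2.668 m³/s
w_6 = (26.7 − 16.3)/2 = 5.2 m; q_6 = 0.59 × 0.85 × 5.2 = 2.608 m³/s
w_7 = (26.7 − 18.6)/2 = 4.05 m; q_7 = 0.43 × 0.25 × 4.05 = 0.4354 m³/s
Q = Σ qᵢ = 8.874 m³/s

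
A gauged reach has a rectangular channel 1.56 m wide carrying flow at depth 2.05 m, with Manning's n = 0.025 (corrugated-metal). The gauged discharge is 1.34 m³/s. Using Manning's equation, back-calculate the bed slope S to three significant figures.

A = b·y = 1.56 × 2.05 = 3.198 m²
P = b + 2y = 1.56 + 2×2.05 = 5.660 m
R = A/P = 3.198/5.660 = 0.5650 m
S = (Q·n / (1·A·R^(2/3)))² = (1.34×0.025 / (1×3.198×0.6835))² = 0.0002349

0.000235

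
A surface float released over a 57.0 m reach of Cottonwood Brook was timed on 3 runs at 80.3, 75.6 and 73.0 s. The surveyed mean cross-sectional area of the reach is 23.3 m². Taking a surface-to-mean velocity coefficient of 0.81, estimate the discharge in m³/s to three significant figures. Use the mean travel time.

14.1 m³/s

t̄ = (80.3 + 75.6 + 73.0) / 3 = 76.3 s
v_surface = L / t̄ = 57.0 / 76.3 = 0.7471 m/s
v_mean = 0.81 × 0.7471 = 0.6051 m/s
Q = A × v_mean = 23.3 × 0.6051 = 14.10 m³/s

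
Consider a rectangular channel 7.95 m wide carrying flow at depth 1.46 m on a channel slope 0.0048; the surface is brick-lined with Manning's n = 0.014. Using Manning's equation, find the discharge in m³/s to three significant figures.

60.0 m³/s

A = b·y = 7.95 × 1.46 = 11.61 m²
P = b + 2y = 7.95 + 2×1.46 = 10.87 m
R = A/P = 11.61/10.87 = 1.068 m
Q = (1/n)·A·R^(2/3)·S^(1/2) = (1/0.014) × 11.61 × 1.068^(2/3) × 0.0048^(1/2) = 60.01 m³/s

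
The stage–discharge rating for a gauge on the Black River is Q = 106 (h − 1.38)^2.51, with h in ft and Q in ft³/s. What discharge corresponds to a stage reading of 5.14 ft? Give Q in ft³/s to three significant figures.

2940 ft³/s

Q = 106 × (5.14 − 1.38)^2.51 = 106 × 3.76^2.51 = 2945 ft³/s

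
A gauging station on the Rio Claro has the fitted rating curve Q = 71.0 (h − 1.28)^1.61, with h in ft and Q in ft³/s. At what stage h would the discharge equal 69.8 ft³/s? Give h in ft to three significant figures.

2.27 ft

h − h₀ = (Q/C)^(1/b) = (69.8/71.0)^(1/1.61) = 0.9895 ft
h = 1.28 + 0.9895 = 2.269 ft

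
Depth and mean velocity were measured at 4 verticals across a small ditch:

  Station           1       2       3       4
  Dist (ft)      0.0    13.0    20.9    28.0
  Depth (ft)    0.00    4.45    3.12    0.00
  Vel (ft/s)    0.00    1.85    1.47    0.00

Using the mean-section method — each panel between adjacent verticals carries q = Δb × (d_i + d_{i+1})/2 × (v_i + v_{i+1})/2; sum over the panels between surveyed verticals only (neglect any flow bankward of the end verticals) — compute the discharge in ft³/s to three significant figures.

84.5 ft³/s

Panel 1-2: Δb = 13 ft, d̄ = (0.00+4.45)/2 = 2.225, v̄ = (0.00+1.85)/2 = 0.925 → q = 13×2.225×0.925 = 26.76 ft³/s
Panel 2-3: Δb = 7.9 ft, d̄ = (4.45+3.12)/2 = 3.785, v̄ = (1.85+1.47)/2 = 1.66 → q = 7.9×3.785×1.66 = 49.64 ft³/s
Panel 3-4: Δb = 7.1 ft, d̄ = (3.12+0.00)/2 = 1.56, v̄ = (1.47+0.00)/2 = 0.735 → q = 7.1×1.56×0.735 = 8.141 ft³/s
Q = Σ q = 84.53 ft³/s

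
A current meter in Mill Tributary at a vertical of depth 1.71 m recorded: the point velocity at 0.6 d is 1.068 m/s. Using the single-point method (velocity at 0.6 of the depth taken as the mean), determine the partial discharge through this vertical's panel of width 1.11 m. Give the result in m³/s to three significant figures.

2.03 m³/s

v̄ = v₀.₆ = 1.068 m/s
q = v̄ × d × w = 1.068 × 1.71 × 1.11 = 2.027 m³/s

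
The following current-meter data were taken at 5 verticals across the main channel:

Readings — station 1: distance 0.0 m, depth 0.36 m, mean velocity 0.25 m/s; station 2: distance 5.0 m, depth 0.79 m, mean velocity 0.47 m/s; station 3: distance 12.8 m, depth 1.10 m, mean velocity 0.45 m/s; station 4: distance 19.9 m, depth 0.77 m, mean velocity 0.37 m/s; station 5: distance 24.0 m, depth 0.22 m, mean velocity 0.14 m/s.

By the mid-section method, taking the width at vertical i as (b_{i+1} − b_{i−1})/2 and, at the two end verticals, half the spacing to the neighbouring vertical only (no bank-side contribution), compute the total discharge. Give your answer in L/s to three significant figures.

w_1 = (5.0 − 0.0)/2 = 2.5 m; q_1 = 0.25 × 0.36 × 2.5 = 0.2250 m³/s
w_2 = (12.8 − 0.0)/2 = 6.4 m; q_2 = 0.47 × 0.79 × 6.4 = 2.376 m³/s
w_3 = (19.9 − 5.0)/2 = 7.45 m; q_3 = 0.45 × 1.10 × 7.45 = 3.688 m³/s
w_4 = (24.0 − 12.8)/2 = 5.6 m; q_4 = 0.37 × 0.77 × 5.6 = 1.595 m³/s
w_5 = (24.0 − 19.9)/2 = 2.05 m; q_5 = 0.14 × 0.22 × 2.05 = 0.06314 m³/s
Q = Σ qᵢ = 7.948 m³/s
= 7.948 × 1000 = 7948 L/s

7950 L/s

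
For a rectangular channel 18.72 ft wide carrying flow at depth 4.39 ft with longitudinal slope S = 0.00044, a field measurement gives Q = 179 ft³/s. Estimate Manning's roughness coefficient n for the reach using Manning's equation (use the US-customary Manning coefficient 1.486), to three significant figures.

A = b·y = 18.72 × 4.39 = 82.18 ft²
P = b + 2y = 18.72 + 2×4.39 = 27.50 ft
R = A/P = 82.18/27.50 = 2.988 ft
n = (1.486/Q)·A·R^(2/3)·S^(1/2) = (1.486/179) × 82.18 × 2.075 × 0.02098 = 0.02969

0.0297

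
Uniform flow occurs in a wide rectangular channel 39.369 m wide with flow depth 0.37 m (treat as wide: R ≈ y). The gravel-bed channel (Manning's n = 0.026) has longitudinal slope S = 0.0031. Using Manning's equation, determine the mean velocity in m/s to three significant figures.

1.10 m/s

A = b·y = 39.369 × 0.37 = 14.57 m²
Wide channel: R ≈ y = 0.37 m
Q = (1/n)·A·R^(2/3)·S^(1/2) = (1/0.026) × 14.57 × 0.3700^(2/3) × 0.0031^(1/2) = 16.08 m³/s
V = Q/A = 16.08/14.57 = 1.104 m/s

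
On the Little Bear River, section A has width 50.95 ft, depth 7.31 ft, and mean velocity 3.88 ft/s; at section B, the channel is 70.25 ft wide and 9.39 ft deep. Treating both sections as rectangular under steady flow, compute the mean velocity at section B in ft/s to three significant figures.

2.19 ft/s

Q = A₁V₁ = (50.95×7.31) × 3.88 = 1445 ft³/s
A₂ = 70.25 × 9.39 = 659.6 ft²
V₂ = Q/A₂ = 1445/659.6 = 2.191 ft/s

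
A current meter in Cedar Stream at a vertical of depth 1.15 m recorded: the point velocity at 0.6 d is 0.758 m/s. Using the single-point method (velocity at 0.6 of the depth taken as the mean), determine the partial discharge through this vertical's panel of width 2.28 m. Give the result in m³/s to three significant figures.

v̄ = v₀.₆ = 0.758 m/s
q = v̄ × d × w = 0.7580 × 1.15 × 2.28 = 1.987 m³/s

1.99 m³/s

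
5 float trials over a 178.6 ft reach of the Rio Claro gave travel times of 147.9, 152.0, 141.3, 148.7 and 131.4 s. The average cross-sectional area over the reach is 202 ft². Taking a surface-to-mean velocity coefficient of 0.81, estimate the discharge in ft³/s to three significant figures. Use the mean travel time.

203 ft³/s

t̄ = (147.9 + 152.0 + 141.3 + 148.7 + 131.4) / 5 = 144.26 s
v_surface = L / t̄ = 178.6 / 144.26 = 1.238 ft/s
v_mean = 0.81 × 1.238 = 1.003 ft/s
Q = A × v_mean = 202 × 1.003 = 202.6 ft³/s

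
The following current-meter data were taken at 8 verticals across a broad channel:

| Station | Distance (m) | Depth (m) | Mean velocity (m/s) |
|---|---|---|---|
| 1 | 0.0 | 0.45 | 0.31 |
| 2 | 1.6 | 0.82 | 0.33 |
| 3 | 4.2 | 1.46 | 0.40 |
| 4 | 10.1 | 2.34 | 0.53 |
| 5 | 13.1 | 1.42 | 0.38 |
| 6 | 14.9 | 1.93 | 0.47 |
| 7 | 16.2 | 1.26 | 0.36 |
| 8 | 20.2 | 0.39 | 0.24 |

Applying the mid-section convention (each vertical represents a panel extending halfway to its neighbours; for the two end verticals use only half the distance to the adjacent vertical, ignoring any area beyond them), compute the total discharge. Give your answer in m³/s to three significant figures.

w_1 = (1.6 − 0.0)/2 = 0.8 m; q_1 = 0.31 × 0.45 × 0.8 = 0.1116 m³/s
w_2 = (4.2 − 0.0)/2 = 2.1 m; q_2 = 0.33 × 0.82 × 2.1 = 0.5683 m³/s
w_3 = (10.1 − 1.6)/2 = 4.25 m; q_3 = 0.40 × 1.46 × 4.25 = 2.482 m³/s
w_4 = (13.1 − 4.2)/2 = 4.45 m; q_4 = 0.53 × 2.34 × 4.45 = 5.519 m³/s
w_5 = (14.9 − 10.1)/2 = 2.4 m; q_5 = 0.38 × 1.42 × 2.4 = 1.295 m³/s
w_6 = (16.2 − 13.1)/2 = 1.55 m; q_6 = 0.47 × 1.93 × 1.55 = 1.406 m³/s
w_7 = (20.2 − 14.9)/2 = 2.65 m; q_7 = 0.36 × 1.26 × 2.65 = 1.202 m³/s
w_8 = (20.2 − 16.2)/2 = 2 m; q_8 = 0.24 × 0.39 × 2 = 0.1872 m³/s
Q = Σ qᵢ = 12.77 m³/s

12.8 m³/s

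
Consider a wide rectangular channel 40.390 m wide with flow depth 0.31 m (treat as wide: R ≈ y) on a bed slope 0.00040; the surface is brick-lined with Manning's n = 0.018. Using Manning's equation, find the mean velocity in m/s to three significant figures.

A = b·y = 40.390 × 0.31 = 12.52 m²
Wide channel: R ≈ y = 0.31 m
Q = (1/n)·A·R^(2/3)·S^(1/2) = (1/0.018) × 12.52 × 0.3100^(2/3) × 0.00040^(1/2) = 6.372 m³/s
V = Q/A = 6.372/12.52 = 0.5089 m/s

0.509 m/s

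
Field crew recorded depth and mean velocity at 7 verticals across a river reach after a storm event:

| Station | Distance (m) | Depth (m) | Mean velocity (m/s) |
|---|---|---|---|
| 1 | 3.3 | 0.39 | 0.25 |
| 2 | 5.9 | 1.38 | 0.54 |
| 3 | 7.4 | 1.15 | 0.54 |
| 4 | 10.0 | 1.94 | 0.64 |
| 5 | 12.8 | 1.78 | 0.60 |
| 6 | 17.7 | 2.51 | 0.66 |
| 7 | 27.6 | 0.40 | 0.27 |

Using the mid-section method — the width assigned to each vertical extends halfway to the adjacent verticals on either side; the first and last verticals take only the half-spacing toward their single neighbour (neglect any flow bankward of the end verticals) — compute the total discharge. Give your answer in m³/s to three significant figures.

23.2 m³/s

w_1 = (5.9 − 3.3)/2 = 1.3 m; q_1 = 0.25 × 0.39 × 1.3 = 0.1268 m³/s
w_2 = (7.4 − 3.3)/2 = 2.05 m; q_2 = 0.54 × 1.38 × 2.05 = 1.528 m³/s
w_3 = (10.0 − 5.9)/2 = 2.05 m; q_3 = 0.54 × 1.15 × 2.05 = 1.273 m³/s
w_4 = (12.8 − 7.4)/2 = 2.7 m; q_4 = 0.64 × 1.94 × 2.7 = 3.352 m³/s
w_5 = (17.7 − 10.0)/2 = 3.85 m; q_5 = 0.60 × 1.78 × 3.85 = 4.112 m³/s
w_6 = (27.6 − 12.8)/2 = 7.4 m; q_6 = 0.66 × 2.51 × 7.4 = 12.26 m³/s
w_7 = (27.6 − 17.7)/2 = 4.95 m; q_7 = 0.27 × 0.40 × 4.95 = 0.5346 m³/s
Q = Σ qᵢ = 23.19 m³/s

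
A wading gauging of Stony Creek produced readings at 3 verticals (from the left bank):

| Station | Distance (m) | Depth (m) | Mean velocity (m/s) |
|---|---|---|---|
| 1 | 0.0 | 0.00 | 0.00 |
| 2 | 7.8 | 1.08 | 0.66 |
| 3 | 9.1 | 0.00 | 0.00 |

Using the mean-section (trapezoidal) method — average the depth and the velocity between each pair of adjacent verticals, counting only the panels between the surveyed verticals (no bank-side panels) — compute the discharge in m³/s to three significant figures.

1.62 m³/s

Panel 1-2: Δb = 7.8 m, d̄ = (0.00+1.08)/2 = 0.54, v̄ = (0.00+0.66)/2 = 0.33 → q = 7.8×0.54×0.33 = 1.390 m³/s
Panel 2-3: Δb = 1.3 m, d̄ = (1.08+0.00)/2 = 0.54, v̄ = (0.66+0.00)/2 = 0.33 → q = 1.3×0.54×0.33 = 0.2317 m³/s
Q = Σ q = 1.622 m³/s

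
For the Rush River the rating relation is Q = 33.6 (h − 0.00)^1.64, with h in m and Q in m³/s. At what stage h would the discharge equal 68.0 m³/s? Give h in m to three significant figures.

1.54 m

h − h₀ = (Q/C)^(1/b) = (68.0/33.6)^(1/1.64) = 1.537 m
h = 0.00 + 1.537 = 1.537 m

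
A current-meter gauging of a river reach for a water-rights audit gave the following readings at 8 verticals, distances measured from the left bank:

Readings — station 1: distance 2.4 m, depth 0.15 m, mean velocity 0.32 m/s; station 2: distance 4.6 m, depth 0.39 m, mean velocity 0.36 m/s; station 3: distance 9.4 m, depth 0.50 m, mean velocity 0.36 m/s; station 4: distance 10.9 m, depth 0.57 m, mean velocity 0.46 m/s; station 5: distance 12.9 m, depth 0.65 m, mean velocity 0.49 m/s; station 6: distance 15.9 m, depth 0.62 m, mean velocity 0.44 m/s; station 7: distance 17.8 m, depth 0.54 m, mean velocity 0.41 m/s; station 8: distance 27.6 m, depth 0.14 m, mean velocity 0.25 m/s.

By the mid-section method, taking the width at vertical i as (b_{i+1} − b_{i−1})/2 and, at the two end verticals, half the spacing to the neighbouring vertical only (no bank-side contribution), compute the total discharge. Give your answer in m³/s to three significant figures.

w_1 = (4.6 − 2.4)/2 = 1.1 m; q_1 = 0.32 × 0.15 × 1.1 = 0.05280 m³/s
w_2 = (9.4 − 2.4)/2 = 3.5 m; q_2 = 0.36 × 0.39 × 3.5 = 0.4914 m³/s
w_3 = (10.9 − 4.6)/2 = 3.15 m; q_3 = 0.36 × 0.50 × 3.15 = 0.5670 m³/s
w_4 = (12.9 − 9.4)/2 = 1.75 m; q_4 = 0.46 × 0.57 × 1.75 = 0.4589 m³/s
w_5 = (15.9 − 10.9)/2 = 2.5 m; q_5 = 0.49 × 0.65 × 2.5 = 0.7963 m³/s
w_6 = (17.8 − 12.9)/2 = 2.45 m; q_6 = 0.44 × 0.62 × 2.45 = 0.6684 m³/s
w_7 = (27.6 − 15.9)/2 = 5.85 m; q_7 = 0.41 × 0.54 × 5.85 = 1.295 m³/s
w_8 = (27.6 − 17.8)/2 = 4.9 m; q_8 = 0.25 × 0.14 × 4.9 = 0.1715 m³/s
Q = Σ qᵢ = 4.501 m³/s

4.50 m³/s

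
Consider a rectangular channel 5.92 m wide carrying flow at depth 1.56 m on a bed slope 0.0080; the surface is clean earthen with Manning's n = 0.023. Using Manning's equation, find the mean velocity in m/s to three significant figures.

A = b·y = 5.92 × 1.56 = 9.235 m²
P = b + 2y = 5.92 + 2×1.56 = 9.040 m
R = A/P = 9.235/9.040 = 1.022 m
Q = (1/n)·A·R^(2/3)·S^(1/2) = (1/0.023) × 9.235 × 1.022^(2/3) × 0.0080^(1/2) = 36.43 m³/s
V = Q/A = 36.43/9.235 = 3.945 m/s

3.94 m/s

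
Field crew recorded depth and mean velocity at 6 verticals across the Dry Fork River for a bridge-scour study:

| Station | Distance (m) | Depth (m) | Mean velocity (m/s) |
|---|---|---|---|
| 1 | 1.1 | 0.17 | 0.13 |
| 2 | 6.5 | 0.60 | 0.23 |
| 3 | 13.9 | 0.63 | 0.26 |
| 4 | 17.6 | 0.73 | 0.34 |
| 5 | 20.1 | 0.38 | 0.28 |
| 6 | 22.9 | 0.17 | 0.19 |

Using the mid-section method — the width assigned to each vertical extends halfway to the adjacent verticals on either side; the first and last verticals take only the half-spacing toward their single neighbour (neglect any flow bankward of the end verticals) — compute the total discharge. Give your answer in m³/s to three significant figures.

w_1 = (6.5 − 1.1)/2 = 2.7 m; q_1 = 0.13 × 0.17 × 2.7 = 0.05967 m³/s
w_2 = (13.9 − 1.1)/2 = 6.4 m; q_2 = 0.23 × 0.60 × 6.4 = 0.8832 m³/s
w_3 = (17.6 − 6.5)/2 = 5.55 m; q_3 = 0.26 × 0.63 × 5.55 = 0.9091 m³/s
w_4 = (20.1 − 13.9)/2 = 3.1 m; q_4 = 0.34 × 0.73 × 3.1 = 0.7694 m³/s
w_5 = (22.9 − 17.6)/2 = 2.65 m; q_5 = 0.28 × 0.38 × 2.65 = 0.2820 m³/s
w_6 = (22.9 − 20.1)/2 = 1.4 m; q_6 = 0.19 × 0.17 × 1.4 = 0.04522 m³/s
Q = Σ qᵢ = 2.949 m³/s

2.95 m³/s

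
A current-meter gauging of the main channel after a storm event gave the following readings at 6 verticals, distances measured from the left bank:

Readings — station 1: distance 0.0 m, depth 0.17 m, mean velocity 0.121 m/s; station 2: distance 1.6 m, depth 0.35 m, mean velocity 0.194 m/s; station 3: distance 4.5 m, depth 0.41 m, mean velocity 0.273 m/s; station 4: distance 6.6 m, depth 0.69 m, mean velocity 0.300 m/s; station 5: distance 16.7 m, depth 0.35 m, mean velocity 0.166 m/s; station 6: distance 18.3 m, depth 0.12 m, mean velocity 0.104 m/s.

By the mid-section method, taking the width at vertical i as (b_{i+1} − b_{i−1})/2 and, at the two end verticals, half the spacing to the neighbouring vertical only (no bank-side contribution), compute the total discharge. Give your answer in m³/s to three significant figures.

2.06 m³/s

w_1 = (1.6 − 0.0)/2 = 0.8 m; q_1 = 0.121 × 0.17 × 0.8 = 0.01646 m³/s
w_2 = (4.5 − 0.0)/2 = 2.25 m; q_2 = 0.194 × 0.35 × 2.25 = 0.1528 m³/s
w_3 = (6.6 − 1.6)/2 = 2.5 m; q_3 = 0.273 × 0.41 × 2.5 = 0.2798 m³/s
w_4 = (16.7 − 4.5)/2 = 6.1 m; q_4 = 0.300 × 0.69 × 6.1 = 1.263 m³/s
w_5 = (18.3 − 6.6)/2 = 5.85 m; q_5 = 0.166 × 0.35 × 5.85 = 0.3399 m³/s
w_6 = (18.3 − 16.7)/2 = 0.8 m; q_6 = 0.104 × 0.12 × 0.8 = 0.009984 m³/s
Q = Σ qᵢ = 2.062 m³/s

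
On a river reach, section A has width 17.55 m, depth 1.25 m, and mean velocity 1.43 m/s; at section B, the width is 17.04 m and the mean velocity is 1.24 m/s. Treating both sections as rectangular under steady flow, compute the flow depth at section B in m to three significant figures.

1.48 m

Q = A₁V₁ = (17.55×1.25) × 1.43 = 31.37 m³/s
d₂ = Q/(b₂ V₂) = 31.37/(17.04×1.24) = 1.485 m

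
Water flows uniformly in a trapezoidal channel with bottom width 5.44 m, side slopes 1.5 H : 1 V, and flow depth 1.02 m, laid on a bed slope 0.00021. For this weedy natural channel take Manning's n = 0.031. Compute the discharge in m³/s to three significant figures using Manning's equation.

A = (b + z·y)·y = (5.44 + 1.5×1.02)×1.02 = 7.109 m²
P = b + 2y√(1+z²) = 5.44 + 2×1.02×√(1+1.5²) = 9.118 m
R = A/P = 7.109/9.118 = 0.7797 m
Q = (1/n)·A·R^(2/3)·S^(1/2) = (1/0.031) × 7.109 × 0.7797^(2/3) × 0.00021^(1/2) = 2.815 m³/s

2.82 m³/s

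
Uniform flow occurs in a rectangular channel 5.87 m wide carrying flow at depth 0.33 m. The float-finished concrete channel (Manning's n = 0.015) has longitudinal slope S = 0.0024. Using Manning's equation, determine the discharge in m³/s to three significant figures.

2.81 m³/s

A = b·y = 5.87 × 0.33 = 1.937 m²
P = b + 2y = 5.87 + 2×0.33 = 6.530 m
R = A/P = 1.937/6.530 = 0.2966 m
Q = (1/n)·A·R^(2/3)·S^(1/2) = (1/0.015) × 1.937 × 0.2966^(2/3) × 0.0024^(1/2) = 2.814 m³/s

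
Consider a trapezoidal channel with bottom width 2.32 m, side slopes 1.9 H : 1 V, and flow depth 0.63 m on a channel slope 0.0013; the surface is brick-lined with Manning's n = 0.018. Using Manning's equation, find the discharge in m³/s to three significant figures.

2.57 m³/s

A = (b + z·y)·y = (2.32 + 1.9×0.63)×0.63 = 2.216 m²
P = b + 2y√(1+z²) = 2.32 + 2×0.63×√(1+1.9²) = 5.025 m
R = A/P = 2.216/5.025 = 0.4409 m
Q = (1/n)·A·R^(2/3)·S^(1/2) = (1/0.018) × 2.216 × 0.4409^(2/3) × 0.0013^(1/2) = 2.571 m³/s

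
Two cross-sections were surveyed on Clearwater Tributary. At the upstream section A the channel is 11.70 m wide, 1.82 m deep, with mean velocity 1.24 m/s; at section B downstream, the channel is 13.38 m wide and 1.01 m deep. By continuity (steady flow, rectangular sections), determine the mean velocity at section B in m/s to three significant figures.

Q = A₁V₁ = (11.70×1.82) × 1.24 = 26.40 m³/s
A₂ = 13.38 × 1.01 = 13.51 m²
V₂ = Q/A₂ = 26.40/13.51 = 1.954 m/s

1.95 m/s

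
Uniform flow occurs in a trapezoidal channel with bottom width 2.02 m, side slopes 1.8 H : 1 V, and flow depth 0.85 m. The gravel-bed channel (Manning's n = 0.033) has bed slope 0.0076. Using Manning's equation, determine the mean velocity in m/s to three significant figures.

1.77 m/s

A = (b + z·y)·y = (2.02 + 1.8×0.85)×0.85 = 3.018 m²
P = b + 2y√(1+z²) = 2.02 + 2×0.85×√(1+1.8²) = 5.521 m
R = A/P = 3.018/5.521 = 0.5466 m
Q = (1/n)·A·R^(2/3)·S^(1/2) = (1/0.033) × 3.018 × 0.5466^(2/3) × 0.0076^(1/2) = 5.329 m³/s
V = Q/A = 5.329/3.018 = 1.766 m/s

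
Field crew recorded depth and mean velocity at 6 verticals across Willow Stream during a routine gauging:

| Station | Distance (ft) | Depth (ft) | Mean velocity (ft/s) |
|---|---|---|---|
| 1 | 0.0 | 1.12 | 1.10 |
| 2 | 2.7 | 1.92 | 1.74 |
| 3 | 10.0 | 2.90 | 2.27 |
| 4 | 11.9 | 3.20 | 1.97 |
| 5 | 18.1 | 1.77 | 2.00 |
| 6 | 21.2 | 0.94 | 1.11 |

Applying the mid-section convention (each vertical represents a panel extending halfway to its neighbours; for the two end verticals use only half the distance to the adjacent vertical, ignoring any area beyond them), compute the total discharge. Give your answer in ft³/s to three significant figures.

w_1 = (2.7 − 0.0)/2 = 1.35 ft; q_1 = 1.10 × 1.12 × 1.35 = 1.663 ft³/s
w_2 = (10.0 − 0.0)/2 = 5 ft; q_2 = 1.74 × 1.92 × 5 = 16.70 ft³/s
w_3 = (11.9 − 2.7)/2 = 4.6 ft; q_3 = 2.27 × 2.90 × 4.6 = 30.28 ft³/s
w_4 = (18.1 − 10.0)/2 = 4.05 ft; q_4 = 1.97 × 3.20 × 4.05 = 25.53 ft³/s
w_5 = (21.2 − 11.9)/2 = 4.65 ft; q_5 = 2.00 × 1.77 × 4.65 = 16.46 ft³/s
w_6 = (21.2 − 18.1)/2 = 1.55 ft; q_6 = 1.11 × 0.94 × 1.55 = 1.617 ft³/s
Q = Σ qᵢ = 92.26 ft³/s

92.3 ft³/s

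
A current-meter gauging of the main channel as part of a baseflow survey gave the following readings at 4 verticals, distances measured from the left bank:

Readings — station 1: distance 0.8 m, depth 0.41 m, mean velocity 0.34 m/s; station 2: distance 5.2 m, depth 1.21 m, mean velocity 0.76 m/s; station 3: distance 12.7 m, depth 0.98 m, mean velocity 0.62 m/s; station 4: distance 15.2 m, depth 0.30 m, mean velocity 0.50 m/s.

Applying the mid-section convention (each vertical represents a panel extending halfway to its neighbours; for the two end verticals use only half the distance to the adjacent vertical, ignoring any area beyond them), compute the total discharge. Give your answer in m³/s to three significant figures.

9.00 m³/s

w_1 = (5.2 − 0.8)/2 = 2.2 m; q_1 = 0.34 × 0.41 × 2.2 = 0.3067 m³/s
w_2 = (12.7 − 0.8)/2 = 5.95 m; q_2 = 0.76 × 1.21 × 5.95 = 5.472 m³/s
w_3 = (15.2 − 5.2)/2 = 5 m; q_3 = 0.62 × 0.98 × 5 = 3.038 m³/s
w_4 = (15.2 − 12.7)/2 = 1.25 m; q_4 = 0.50 × 0.30 × 1.25 = 0.1875 m³/s
Q = Σ qᵢ = 9.004 m³/s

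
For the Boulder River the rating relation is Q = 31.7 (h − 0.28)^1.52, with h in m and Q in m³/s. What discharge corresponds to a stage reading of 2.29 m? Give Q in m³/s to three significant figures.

91.6 m³/s

Q = 31.7 × (2.29 − 0.28)^1.52 = 31.7 × 2.01^1.52 = 91.60 m³/s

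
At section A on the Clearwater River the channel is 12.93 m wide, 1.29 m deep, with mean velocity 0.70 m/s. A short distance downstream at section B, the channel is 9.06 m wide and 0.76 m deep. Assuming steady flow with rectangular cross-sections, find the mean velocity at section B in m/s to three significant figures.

Q = A₁V₁ = (12.93×1.29) × 0.70 = 11.68 m³/s
A₂ = 9.06 × 0.76 = 6.886 m²
V₂ = Q/A₂ = 11.68/6.886 = 1.696 m/s

1.70 m/s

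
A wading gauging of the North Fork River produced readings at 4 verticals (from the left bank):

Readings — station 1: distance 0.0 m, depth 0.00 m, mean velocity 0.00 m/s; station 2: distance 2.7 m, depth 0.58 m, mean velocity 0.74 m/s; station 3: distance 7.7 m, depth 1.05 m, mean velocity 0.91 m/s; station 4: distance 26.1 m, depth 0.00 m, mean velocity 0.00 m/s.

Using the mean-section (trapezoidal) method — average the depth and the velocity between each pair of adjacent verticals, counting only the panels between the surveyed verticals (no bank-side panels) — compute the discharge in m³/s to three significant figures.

8.05 m³/s

Panel 1-2: Δb = 2.7 m, d̄ = (0.00+0.58)/2 = 0.29, v̄ = (0.00+0.74)/2 = 0.37 → q = 2.7×0.29×0.37 = 0.2897 m³/s
Panel 2-3: Δb = 5 m, d̄ = (0.58+1.05)/2 = 0.815, v̄ = (0.74+0.91)/2 = 0.825 → q = 5×0.815×0.825 = 3.362 m³/s
Panel 3-4: Δb = 18.4 m, d̄ = (1.05+0.00)/2 = 0.525, v̄ = (0.91+0.00)/2 = 0.455 → q = 18.4×0.525×0.455 = 4.395 m³/s
Q = Σ q = 8.047 m³/s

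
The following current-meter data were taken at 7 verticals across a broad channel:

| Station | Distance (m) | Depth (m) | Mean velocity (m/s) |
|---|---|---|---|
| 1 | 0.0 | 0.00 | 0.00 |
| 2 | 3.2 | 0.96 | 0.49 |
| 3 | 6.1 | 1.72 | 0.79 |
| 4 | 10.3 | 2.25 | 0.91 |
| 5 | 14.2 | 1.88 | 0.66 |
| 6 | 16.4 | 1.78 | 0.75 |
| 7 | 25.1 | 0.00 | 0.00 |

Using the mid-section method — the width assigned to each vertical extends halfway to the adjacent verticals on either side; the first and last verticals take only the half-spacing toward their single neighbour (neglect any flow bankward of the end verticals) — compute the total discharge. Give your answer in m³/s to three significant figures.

25.6 m³/s

w_2 = (6.1 − 0.0)/2 = 3.05 m; q_2 = 0.49 × 0.96 × 3.05 = 1.435 m³/s
w_3 = (10.3 − 3.2)/2 = 3.55 m; q_3 = 0.79 × 1.72 × 3.55 = 4.824 m³/s
w_4 = (14.2 − 6.1)/2 = 4.05 m; q_4 = 0.91 × 2.25 × 4.05 = 8.292 m³/s
w_5 = (16.4 − 10.3)/2 = 3.05 m; q_5 = 0.66 × 1.88 × 3.05 = 3.784 m³/s
w_6 = (25.1 − 14.2)/2 = 5.45 m; q_6 = 0.75 × 1.78 × 5.45 = 7.276 m³/s
Stations 1, 7 contribute zero (depth or velocity is 0).
Q = Σ qᵢ = 25.61 m³/s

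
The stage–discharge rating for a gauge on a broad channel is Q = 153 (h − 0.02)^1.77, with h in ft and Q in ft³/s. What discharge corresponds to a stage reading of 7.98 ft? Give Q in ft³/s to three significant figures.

Q = 153 × (7.98 − 0.02)^1.77 = 153 × 7.96^1.77 = 6016 ft³/s

6020 ft³/s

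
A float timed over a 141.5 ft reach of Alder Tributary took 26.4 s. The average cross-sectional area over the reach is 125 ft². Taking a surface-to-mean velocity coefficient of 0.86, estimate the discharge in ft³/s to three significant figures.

576 ft³/s

v_surface = L / t̄ = 141.5 / 26.4 = 5.360 ft/s
v_mean = 0.86 × 5.360 = 4.609 ft/s
Q = A × v_mean = 125 × 4.609 = 576.2 ft³/s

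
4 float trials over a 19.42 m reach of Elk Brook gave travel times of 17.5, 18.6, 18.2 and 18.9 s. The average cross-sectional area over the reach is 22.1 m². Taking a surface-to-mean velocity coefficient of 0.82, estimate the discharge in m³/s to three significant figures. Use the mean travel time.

t̄ = (17.5 + 18.6 + 18.2 + 18.9) / 4 = 18.3 s
v_surface = L / t̄ = 19.42 / 18.3 = 1.061 m/s
v_mean = 0.82 × 1.061 = 0.8702 m/s
Q = A × v_mean = 22.1 × 0.8702 = 19.23 m³/s

19.2 m³/s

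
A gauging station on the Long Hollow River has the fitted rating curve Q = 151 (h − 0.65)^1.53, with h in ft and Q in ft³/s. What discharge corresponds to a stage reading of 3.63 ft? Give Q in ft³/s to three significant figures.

Q = 151 × (3.63 − 0.65)^1.53 = 151 × 2.98^1.53 = 802.7 ft³/s

803 ft³/s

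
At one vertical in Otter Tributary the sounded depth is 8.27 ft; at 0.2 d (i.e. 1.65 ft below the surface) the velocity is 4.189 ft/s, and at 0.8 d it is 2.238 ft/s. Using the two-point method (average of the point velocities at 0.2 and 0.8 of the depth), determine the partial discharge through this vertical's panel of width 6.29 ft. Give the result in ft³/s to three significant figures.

167 ft³/s

v̄ = (4.189 + 2.238) / 2 = 3.214 ft/s
q = v̄ × d × w = 3.214 × 8.27 × 6.29 = 167.2 ft³/s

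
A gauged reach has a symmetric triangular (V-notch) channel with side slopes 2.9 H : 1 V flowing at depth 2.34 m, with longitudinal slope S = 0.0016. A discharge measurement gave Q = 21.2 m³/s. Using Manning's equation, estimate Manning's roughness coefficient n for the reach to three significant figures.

0.0320

A = z·y² = 2.9×2.34² = 15.88 m²
P = 2y√(1+z²) = 2×2.34×√(1+2.9²) = 14.36 m
R = A/P = 15.88/14.36 = 1.106 m
n = (1/Q)·A·R^(2/3)·S^(1/2) = (1/21.2) × 15.88 × 1.070 × 0.04000 = 0.03204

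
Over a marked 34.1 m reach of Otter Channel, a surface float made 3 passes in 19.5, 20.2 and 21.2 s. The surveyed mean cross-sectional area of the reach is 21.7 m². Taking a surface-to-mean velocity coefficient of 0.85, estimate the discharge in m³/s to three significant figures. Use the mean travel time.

t̄ = (19.5 + 20.2 + 21.2) / 3 = 20.3 s
v_surface = L / t̄ = 34.1 / 20.3 = 1.680 m/s
v_mean = 0.85 × 1.680 = 1.428 m/s
Q = A × v_mean = 21.7 × 1.428 = 30.98 m³/s

31.0 m³/s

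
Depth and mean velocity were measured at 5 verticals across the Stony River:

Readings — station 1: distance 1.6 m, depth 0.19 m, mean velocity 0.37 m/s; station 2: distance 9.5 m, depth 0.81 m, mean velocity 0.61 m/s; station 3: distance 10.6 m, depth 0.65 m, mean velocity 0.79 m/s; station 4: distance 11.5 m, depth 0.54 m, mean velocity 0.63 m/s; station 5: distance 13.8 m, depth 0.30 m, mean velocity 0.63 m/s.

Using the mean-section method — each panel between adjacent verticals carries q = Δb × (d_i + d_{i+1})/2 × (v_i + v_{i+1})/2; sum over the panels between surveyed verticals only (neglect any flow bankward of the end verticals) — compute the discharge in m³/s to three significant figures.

Panel 1-2: Δb = 7.9 m, d̄ = (0.19+0.81)/2 = 0.5, v̄ = (0.37+0.61)/2 = 0.49 → q = 7.9×0.5×0.49 = 1.936 m³/s
Panel 2-3: Δb = 1.1 m, d̄ = (0.81+0.65)/2 = 0.73, v̄ = (0.61+0.79)/2 = 0.7 → q = 1.1×0.73×0.7 = 0.5621 m³/s
Panel 3-4: Δb = 0.9 m, d̄ = (0.65+0.54)/2 = 0.595, v̄ = (0.79+0.63)/2 = 0.71 → q = 0.9×0.595×0.71 = 0.3802 m³/s
Panel 4-5: Δb = 2.3 m, d̄ = (0.54+0.30)/2 = 0.42, v̄ = (0.63+0.63)/2 = 0.63 → q = 2.3×0.42×0.63 = 0.6086 m³/s
Q = Σ q = 3.486 m³/s

3.49 m³/s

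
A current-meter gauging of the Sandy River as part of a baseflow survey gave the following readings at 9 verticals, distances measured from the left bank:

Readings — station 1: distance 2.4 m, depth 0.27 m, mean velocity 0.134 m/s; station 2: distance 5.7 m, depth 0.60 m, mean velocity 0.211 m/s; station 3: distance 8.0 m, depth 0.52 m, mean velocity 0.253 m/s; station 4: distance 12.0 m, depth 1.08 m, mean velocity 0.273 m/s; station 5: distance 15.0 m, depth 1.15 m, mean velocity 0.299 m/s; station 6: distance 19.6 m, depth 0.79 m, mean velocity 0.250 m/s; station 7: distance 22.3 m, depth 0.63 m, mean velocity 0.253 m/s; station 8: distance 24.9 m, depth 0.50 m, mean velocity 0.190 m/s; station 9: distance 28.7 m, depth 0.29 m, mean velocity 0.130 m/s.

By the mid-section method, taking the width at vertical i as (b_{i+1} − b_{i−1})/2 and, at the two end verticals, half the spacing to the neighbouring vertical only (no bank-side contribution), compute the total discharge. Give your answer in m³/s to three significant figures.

w_1 = (5.7 − 2.4)/2 = 1.65 m; q_1 = 0.134 × 0.27 × 1.65 = 0.05970 m³/s
w_2 = (8.0 − 2.4)/2 = 2.8 m; q_2 = 0.211 × 0.60 × 2.8 = 0.3545 m³/s
w_3 = (12.0 − 5.7)/2 = 3.15 m; q_3 = 0.253 × 0.52 × 3.15 = 0.4144 m³/s
w_4 = (15.0 − 8.0)/2 = 3.5 m; q_4 = 0.273 × 1.08 × 3.5 = 1.032 m³/s
w_5 = (19.6 − 12.0)/2 = 3.8 m; q_5 = 0.299 × 1.15 × 3.8 = 1.307 m³/s
w_6 = (22.3 − 15.0)/2 = 3.65 m; q_6 = 0.250 × 0.79 × 3.65 = 0.7209 m³/s
w_7 = (24.9 − 19.6)/2 = 2.65 m; q_7 = 0.253 × 0.63 × 2.65 = 0.4224 m³/s
w_8 = (28.7 − 22.3)/2 = 3.2 m; q_8 = 0.190 × 0.50 × 3.2 = 0.3040 m³/s
w_9 = (28.7 − 24.9)/2 = 1.9 m; q_9 = 0.130 × 0.29 × 1.9 = 0.07163 m³/s
Q = Σ qᵢ = 4.686 m³/s

4.69 m³/s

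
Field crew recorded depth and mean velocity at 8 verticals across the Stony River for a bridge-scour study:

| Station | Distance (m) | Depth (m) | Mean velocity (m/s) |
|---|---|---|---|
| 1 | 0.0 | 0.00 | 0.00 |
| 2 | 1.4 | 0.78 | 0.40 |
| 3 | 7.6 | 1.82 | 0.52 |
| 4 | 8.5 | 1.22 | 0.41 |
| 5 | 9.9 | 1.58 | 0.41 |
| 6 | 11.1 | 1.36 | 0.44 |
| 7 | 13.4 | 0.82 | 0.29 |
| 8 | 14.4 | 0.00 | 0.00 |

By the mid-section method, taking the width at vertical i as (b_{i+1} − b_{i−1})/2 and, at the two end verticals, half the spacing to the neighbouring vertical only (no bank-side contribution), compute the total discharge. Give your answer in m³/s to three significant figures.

w_2 = (7.6 − 0.0)/2 = 3.8 m; q_2 = 0.40 × 0.78 × 3.8 = 1.186 m³/s
w_3 = (8.5 − 1.4)/2 = 3.55 m; q_3 = 0.52 × 1.82 × 3.55 = 3.360 m³/s
w_4 = (9.9 − 7.6)/2 = 1.15 m; q_4 = 0.41 × 1.22 × 1.15 = 0.5752 m³/s
w_5 = (11.1 − 8.5)/2 = 1.3 m; q_5 = 0.41 × 1.58 × 1.3 = 0.8421 m³/s
w_6 = (13.4 − 9.9)/2 = 1.75 m; q_6 = 0.44 × 1.36 × 1.75 = 1.047 m³/s
w_7 = (14.4 − 11.1)/2 = 1.65 m; q_7 = 0.29 × 0.82 × 1.65 = 0.3924 m³/s
Stations 1, 8 contribute zero (depth or velocity is 0).
Q = Σ qᵢ = 7.402 m³/s

7.40 m³/s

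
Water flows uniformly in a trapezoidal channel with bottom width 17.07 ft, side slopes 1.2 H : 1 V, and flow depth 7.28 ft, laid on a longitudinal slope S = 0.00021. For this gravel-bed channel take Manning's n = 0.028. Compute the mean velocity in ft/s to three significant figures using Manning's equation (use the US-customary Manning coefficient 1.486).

2.16 ft/s

A = (b + z·y)·y = (17.07 + 1.2×7.28)×7.28 = 187.9 ft²
P = b + 2y√(1+z²) = 17.07 + 2×7.28×√(1+1.2²) = 39.81 ft
R = A/P = 187.9/39.81 = 4.719 ft
Q = (1.486/n)·A·R^(2/3)·S^(1/2) = (1.486/0.028) × 187.9 × 4.719^(2/3) × 0.00021^(1/2) = 406.5 ft³/s
V = Q/A = 406.5/187.9 = 2.164 ft/s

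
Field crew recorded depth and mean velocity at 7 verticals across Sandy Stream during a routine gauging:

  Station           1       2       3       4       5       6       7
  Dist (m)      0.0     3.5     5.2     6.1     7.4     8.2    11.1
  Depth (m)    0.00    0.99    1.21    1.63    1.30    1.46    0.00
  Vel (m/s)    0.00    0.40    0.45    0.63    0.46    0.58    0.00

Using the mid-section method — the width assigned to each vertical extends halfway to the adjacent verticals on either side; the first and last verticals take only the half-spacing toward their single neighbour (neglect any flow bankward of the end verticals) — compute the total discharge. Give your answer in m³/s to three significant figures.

w_2 = (5.2 − 0.0)/2 = 2.6 m; q_2 = 0.40 × 0.99 × 2.6 = 1.030 m³/s
w_3 = (6.1 − 3.5)/2 = 1.3 m; q_3 = 0.45 × 1.21 × 1.3 = 0.7079 m³/s
w_4 = (7.4 − 5.2)/2 = 1.1 m; q_4 = 0.63 × 1.63 × 1.1 = 1.130 m³/s
w_5 = (8.2 − 6.1)/2 = 1.05 m; q_5 = 0.46 × 1.30 × 1.05 = 0.6279 m³/s
w_6 = (11.1 − 7.4)/2 = 1.85 m; q_6 = 0.58 × 1.46 × 1.85 = 1.567 m³/s
Stations 1, 7 contribute zero (depth or velocity is 0).
Q = Σ qᵢ = 5.062 m³/s

5.06 m³/s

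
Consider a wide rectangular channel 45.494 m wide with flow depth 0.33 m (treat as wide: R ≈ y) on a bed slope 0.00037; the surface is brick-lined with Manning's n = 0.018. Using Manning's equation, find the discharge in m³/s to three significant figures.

A = b·y = 45.494 × 0.33 = 15.01 m²
Wide channel: R ≈ y = 0.33 m
Q = (1/n)·A·R^(2/3)·S^(1/2) = (1/0.018) × 15.01 × 0.3300^(2/3) × 0.00037^(1/2) = 7.661 m³/s

7.66 m³/s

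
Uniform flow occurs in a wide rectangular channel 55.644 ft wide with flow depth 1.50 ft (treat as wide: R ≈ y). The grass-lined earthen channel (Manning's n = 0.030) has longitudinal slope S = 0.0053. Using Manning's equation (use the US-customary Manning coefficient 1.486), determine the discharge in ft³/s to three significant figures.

A = b·y = 55.644 × 1.50 = 83.47 ft²
Wide channel: R ≈ y = 1.50 ft
Q = (1.486/n)·A·R^(2/3)·S^(1/2) = (1.486/0.030) × 83.47 × 1.500^(2/3) × 0.0053^(1/2) = 394.4 ft³/s

394 ft³/s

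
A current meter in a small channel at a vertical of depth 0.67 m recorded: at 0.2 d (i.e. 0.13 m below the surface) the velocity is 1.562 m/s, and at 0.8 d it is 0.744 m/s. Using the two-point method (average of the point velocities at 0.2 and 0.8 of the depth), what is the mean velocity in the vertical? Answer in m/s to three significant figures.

1.15 m/s

v̄ = (1.562 + 0.744) / 2 = 1.153 m/s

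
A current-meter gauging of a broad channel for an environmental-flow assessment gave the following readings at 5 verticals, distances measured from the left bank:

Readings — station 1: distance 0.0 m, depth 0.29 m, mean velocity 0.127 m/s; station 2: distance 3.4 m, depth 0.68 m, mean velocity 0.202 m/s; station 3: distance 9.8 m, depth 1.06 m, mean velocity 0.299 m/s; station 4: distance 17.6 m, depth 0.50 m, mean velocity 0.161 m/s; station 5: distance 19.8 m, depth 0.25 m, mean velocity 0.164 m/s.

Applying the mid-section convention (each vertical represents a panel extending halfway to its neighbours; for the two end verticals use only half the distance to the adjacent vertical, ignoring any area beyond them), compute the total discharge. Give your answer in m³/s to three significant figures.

w_1 = (3.4 − 0.0)/2 = 1.7 m; q_1 = 0.127 × 0.29 × 1.7 = 0.06261 m³/s
w_2 = (9.8 − 0.0)/2 = 4.9 m; q_2 = 0.202 × 0.68 × 4.9 = 0.6731 m³/s
w_3 = (17.6 − 3.4)/2 = 7.1 m; q_3 = 0.299 × 1.06 × 7.1 = 2.250 m³/s
w_4 = (19.8 − 9.8)/2 = 5 m; q_4 = 0.161 × 0.50 × 5 = 0.4025 m³/s
w_5 = (19.8 − 17.6)/2 = 1.1 m; q_5 = 0.164 × 0.25 × 1.1 = 0.04510 m³/s
Q = Σ qᵢ = 3.434 m³/s

3.43 m³/s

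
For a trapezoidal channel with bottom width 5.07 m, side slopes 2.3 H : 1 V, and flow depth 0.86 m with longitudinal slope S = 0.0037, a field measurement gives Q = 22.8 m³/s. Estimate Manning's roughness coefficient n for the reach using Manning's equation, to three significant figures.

0.0121

A = (b + z·y)·y = (5.07 + 2.3×0.86)×0.86 = 6.061 m²
P = b + 2y√(1+z²) = 5.07 + 2×0.86×√(1+2.3²) = 9.384 m
R = A/P = 6.061/9.384 = 0.6459 m
n = (1/Q)·A·R^(2/3)·S^(1/2) = (1/22.8) × 6.061 × 0.7472 × 0.06083 = 0.01208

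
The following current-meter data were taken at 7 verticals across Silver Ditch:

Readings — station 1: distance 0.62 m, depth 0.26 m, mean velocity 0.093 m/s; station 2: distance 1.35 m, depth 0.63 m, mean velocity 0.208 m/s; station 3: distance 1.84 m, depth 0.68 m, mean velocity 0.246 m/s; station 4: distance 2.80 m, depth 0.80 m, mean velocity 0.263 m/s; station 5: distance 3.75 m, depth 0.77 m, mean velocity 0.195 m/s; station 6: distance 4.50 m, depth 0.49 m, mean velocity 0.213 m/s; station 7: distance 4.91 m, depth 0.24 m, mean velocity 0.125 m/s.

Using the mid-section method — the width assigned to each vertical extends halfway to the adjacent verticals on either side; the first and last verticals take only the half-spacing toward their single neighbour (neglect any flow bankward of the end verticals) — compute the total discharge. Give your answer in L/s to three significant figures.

w_1 = (1.35 − 0.62)/2 = 0.365 m; q_1 = 0.093 × 0.26 × 0.365 = 0.008826 m³/s
w_2 = (1.84 − 0.62)/2 = 0.61 m; q_2 = 0.208 × 0.63 × 0.61 = 0.07993 m³/s
w_3 = (2.80 − 1.35)/2 = 0.725 m; q_3 = 0.246 × 0.68 × 0.725 = 0.1213 m³/s
w_4 = (3.75 − 1.84)/2 = 0.955 m; q_4 = 0.263 × 0.80 × 0.955 = 0.2009 m³/s
w_5 = (4.50 − 2.80)/2 = 0.85 m; q_5 = 0.195 × 0.77 × 0.85 = 0.1276 m³/s
w_6 = (4.91 − 3.75)/2 = 0.58 m; q_6 = 0.213 × 0.49 × 0.58 = 0.06053 m³/s
w_7 = (4.91 − 4.50)/2 = 0.205 m; q_7 = 0.125 × 0.24 × 0.205 = 0.006150 m³/s
Q = Σ qᵢ = 0.6053 m³/s
= 0.6053 × 1000 = 605.3 L/s

605 L/s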